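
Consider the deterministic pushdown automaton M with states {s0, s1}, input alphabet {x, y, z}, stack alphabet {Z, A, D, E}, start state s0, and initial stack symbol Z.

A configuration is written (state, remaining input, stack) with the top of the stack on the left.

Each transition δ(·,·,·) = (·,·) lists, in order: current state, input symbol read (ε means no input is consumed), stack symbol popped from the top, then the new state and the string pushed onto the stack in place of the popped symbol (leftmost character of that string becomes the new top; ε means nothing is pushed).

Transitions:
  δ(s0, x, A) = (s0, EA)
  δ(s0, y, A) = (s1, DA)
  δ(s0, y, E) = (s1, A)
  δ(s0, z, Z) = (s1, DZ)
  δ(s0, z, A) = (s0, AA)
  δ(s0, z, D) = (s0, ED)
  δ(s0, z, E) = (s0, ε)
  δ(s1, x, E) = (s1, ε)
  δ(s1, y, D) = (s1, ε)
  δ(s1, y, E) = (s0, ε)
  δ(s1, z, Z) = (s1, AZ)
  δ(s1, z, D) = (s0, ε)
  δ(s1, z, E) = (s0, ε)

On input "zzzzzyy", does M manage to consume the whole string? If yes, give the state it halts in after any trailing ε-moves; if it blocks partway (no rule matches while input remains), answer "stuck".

(s0, zzzzzyy, Z)
  read z, top Z: go to s1, push DZ → (s1, zzzzyy, DZ)
  read z, top D: go to s0, push ε → (s0, zzzyy, Z)
  read z, top Z: go to s1, push DZ → (s1, zzyy, DZ)
  read z, top D: go to s0, push ε → (s0, zyy, Z)
  read z, top Z: go to s1, push DZ → (s1, yy, DZ)
  read y, top D: go to s1, push ε → (s1, y, Z)
No transition for (s1, y, top Z); M blocks with input y remaining.

stuck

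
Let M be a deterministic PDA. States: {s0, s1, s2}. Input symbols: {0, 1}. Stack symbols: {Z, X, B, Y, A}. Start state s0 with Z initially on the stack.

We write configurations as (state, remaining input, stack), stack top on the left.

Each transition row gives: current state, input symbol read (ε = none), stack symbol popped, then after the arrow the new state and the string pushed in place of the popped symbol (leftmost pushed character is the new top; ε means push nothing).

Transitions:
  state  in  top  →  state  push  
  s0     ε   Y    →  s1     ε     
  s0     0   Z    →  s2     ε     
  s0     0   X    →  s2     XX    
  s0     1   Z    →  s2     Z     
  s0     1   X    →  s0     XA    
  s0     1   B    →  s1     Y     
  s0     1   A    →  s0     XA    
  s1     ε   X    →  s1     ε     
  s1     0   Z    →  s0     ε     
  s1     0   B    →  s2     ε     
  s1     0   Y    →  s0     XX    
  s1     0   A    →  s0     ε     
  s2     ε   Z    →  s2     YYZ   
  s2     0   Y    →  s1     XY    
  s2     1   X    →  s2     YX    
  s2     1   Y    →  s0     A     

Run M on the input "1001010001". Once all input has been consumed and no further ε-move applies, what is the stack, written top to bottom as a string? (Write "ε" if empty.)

YXXXXXAXYZ

(s0, 1001010001, Z) ⊢ (s2, 001010001, Z) ⊢ (s2, 001010001, YYZ) ⊢ (s1, 01010001, XYYZ) ⊢ (s1, 01010001, YYZ) ⊢ (s0, 1010001, XXYZ) ⊢ (s0, 010001, XAXYZ) ⊢ (s2, 10001, XXAXYZ) ⊢ (s2, 0001, YXXAXYZ) ⊢ (s1, 001, XYXXAXYZ) ⊢ (s1, 001, YXXAXYZ) ⊢ (s0, 01, XXXXAXYZ) ⊢ (s2, 1, XXXXXAXYZ) ⊢ (s2, ε, YXXXXXAXYZ)
All input consumed in state s2 with stack YXXXXXAXYZ.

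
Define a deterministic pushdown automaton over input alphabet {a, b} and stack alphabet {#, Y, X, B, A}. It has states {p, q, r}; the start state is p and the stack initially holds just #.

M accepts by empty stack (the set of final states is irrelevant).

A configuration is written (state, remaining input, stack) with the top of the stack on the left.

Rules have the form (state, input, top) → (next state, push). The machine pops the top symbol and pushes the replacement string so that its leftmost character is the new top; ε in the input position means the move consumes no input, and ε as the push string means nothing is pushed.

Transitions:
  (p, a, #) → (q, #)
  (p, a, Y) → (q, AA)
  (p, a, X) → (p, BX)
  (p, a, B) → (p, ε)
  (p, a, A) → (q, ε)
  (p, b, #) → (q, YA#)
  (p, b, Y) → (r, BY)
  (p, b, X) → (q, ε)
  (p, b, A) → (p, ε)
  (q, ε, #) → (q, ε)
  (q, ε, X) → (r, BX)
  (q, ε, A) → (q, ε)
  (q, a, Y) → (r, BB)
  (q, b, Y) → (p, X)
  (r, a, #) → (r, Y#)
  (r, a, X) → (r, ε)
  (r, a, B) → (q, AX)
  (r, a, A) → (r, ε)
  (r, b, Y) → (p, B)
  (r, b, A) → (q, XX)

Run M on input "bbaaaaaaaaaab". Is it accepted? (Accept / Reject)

Accept

(p, bbaaaaaaaaaab, #)
  read b, top #: go to q, push YA# → (q, baaaaaaaaaab, YA#)
  read b, top Y: go to p, push X → (p, aaaaaaaaaab, XA#)
  read a, top X: go to p, push BX → (p, aaaaaaaaab, BXA#)
  read a, top B: go to p, push ε → (p, aaaaaaaab, XA#)
  read a, top X: go to p, push BX → (p, aaaaaaab, BXA#)
  read a, top B: go to p, push ε → (p, aaaaaab, XA#)
  read a, top X: go to p, push BX → (p, aaaaab, BXA#)
  read a, top B: go to p, push ε → (p, aaaab, XA#)
  read a, top X: go to p, push BX → (p, aaab, BXA#)
  read a, top B: go to p, push ε → (p, aab, XA#)
  read a, top X: go to p, push BX → (p, ab, BXA#)
  read a, top B: go to p, push ε → (p, b, XA#)
  read b, top X: go to q, push ε → (q, ε, A#)
  ε-move, top A: go to q, push ε → (q, ε, #)
  ε-move, top #: go to q, push ε → (q, ε, ε)
All input consumed and the stack is empty.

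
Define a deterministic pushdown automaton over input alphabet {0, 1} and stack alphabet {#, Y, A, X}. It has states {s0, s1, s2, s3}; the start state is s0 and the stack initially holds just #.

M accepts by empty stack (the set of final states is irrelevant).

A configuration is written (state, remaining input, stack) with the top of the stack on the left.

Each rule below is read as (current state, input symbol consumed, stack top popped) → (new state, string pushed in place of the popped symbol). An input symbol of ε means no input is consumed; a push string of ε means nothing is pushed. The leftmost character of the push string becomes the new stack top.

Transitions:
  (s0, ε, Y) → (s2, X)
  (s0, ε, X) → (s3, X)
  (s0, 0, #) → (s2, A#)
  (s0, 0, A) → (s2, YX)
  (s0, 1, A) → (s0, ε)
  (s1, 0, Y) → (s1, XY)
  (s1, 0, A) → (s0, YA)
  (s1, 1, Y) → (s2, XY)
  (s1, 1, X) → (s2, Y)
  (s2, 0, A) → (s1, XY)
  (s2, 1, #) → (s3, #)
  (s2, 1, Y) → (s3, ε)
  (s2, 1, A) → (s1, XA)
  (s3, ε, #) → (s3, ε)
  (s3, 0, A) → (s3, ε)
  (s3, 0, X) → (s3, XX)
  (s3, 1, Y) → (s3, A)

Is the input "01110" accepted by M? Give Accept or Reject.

(s0, 01110, #) ⊢ (s2, 1110, A#) ⊢ (s1, 110, XA#) ⊢ (s2, 10, YA#) ⊢ (s3, 0, A#) ⊢ (s3, ε, #) ⊢ (s3, ε, ε)
All input consumed and the stack is empty.

Accept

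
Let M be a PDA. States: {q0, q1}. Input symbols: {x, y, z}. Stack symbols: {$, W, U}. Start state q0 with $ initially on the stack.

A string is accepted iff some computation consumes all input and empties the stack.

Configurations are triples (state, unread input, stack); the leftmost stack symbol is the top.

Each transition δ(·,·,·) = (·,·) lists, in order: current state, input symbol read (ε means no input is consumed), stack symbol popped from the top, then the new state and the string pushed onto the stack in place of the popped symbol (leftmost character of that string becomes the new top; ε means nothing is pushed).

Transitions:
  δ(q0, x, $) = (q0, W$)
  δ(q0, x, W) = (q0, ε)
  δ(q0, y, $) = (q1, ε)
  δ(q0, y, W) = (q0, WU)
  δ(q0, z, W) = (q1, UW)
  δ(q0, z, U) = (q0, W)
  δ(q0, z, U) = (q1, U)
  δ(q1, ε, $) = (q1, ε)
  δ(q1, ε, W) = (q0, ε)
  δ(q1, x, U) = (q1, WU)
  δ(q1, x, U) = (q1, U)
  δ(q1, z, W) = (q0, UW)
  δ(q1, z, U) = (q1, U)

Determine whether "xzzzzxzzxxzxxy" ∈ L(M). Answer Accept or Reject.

One accepting computation: (q0, xzzzzxzzxxzxxy, $) ⊢ (q0, zzzzxzzxxzxxy, W$) ⊢ (q1, zzzxzzxxzxxy, UW$) ⊢ (q1, zzxzzxxzxxy, UW$) ⊢ (q1, zxzzxxzxxy, UW$) ⊢ (q1, xzzxxzxxy, UW$) ⊢ (q1, zzxxzxxy, WUW$) ⊢ (q0, zxxzxxy, UWUW$) ⊢ (q0, xxzxxy, WWUW$) ⊢ (q0, xzxxy, WUW$) ⊢ (q0, zxxy, UW$) ⊢ (q0, xxy, WW$) ⊢ (q0, xy, W$) ⊢ (q0, y, $) ⊢ (q1, ε, ε)
All input consumed and the stack is empty.

Accept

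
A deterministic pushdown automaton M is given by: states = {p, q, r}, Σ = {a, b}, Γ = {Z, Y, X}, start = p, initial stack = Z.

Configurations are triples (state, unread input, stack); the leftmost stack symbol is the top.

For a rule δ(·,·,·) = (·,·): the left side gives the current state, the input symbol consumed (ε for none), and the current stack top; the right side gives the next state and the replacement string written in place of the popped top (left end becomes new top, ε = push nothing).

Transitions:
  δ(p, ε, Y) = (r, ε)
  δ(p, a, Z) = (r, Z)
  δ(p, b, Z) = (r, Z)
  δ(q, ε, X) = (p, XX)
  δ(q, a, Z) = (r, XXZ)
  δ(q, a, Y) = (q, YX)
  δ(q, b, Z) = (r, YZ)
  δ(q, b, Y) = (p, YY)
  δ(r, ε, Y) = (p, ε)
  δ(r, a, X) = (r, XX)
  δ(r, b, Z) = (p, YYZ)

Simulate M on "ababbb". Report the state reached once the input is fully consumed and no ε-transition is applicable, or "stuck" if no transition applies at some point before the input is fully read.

(p, ababbb, Z)
  read a, top Z: go to r, push Z → (r, babbb, Z)
  read b, top Z: go to p, push YYZ → (p, abbb, YYZ)
  ε-move, top Y: go to r, push ε → (r, abbb, YZ)
  ε-move, top Y: go to p, push ε → (p, abbb, Z)
  read a, top Z: go to r, push Z → (r, bbb, Z)
  read b, top Z: go to p, push YYZ → (p, bb, YYZ)
  ε-move, top Y: go to r, push ε → (r, bb, YZ)
  ε-move, top Y: go to p, push ε → (p, bb, Z)
  read b, top Z: go to r, push Z → (r, b, Z)
  read b, top Z: go to p, push YYZ → (p, ε, YYZ)
  ε-move, top Y: go to r, push ε → (r, ε, YZ)
  ε-move, top Y: go to p, push ε → (p, ε, Z)
All input consumed; M is in state p.

p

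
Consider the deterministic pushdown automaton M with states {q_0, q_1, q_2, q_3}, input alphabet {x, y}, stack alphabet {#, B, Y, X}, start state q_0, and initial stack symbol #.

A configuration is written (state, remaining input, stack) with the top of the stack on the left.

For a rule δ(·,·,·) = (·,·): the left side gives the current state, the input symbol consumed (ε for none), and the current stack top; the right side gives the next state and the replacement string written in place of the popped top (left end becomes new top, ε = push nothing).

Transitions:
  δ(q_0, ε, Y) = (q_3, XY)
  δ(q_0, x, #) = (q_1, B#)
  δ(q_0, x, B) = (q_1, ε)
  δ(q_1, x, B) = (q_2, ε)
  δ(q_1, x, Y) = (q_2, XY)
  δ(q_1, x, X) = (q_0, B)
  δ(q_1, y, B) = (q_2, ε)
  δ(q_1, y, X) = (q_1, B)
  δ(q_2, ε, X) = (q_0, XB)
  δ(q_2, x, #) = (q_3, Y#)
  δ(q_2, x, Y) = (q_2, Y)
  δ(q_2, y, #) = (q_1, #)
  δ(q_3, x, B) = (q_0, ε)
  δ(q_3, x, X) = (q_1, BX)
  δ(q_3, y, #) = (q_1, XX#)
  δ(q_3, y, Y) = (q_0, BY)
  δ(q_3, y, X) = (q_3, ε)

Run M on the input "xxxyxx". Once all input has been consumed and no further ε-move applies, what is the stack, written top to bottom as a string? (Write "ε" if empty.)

(q_0, xxxyxx, #) ⊢ (q_1, xxyxx, B#) ⊢ (q_2, xyxx, #) ⊢ (q_3, yxx, Y#) ⊢ (q_0, xx, BY#) ⊢ (q_1, x, Y#) ⊢ (q_2, ε, XY#) ⊢ (q_0, ε, XBY#)
All input consumed in state q_0 with stack XBY#.

XBY#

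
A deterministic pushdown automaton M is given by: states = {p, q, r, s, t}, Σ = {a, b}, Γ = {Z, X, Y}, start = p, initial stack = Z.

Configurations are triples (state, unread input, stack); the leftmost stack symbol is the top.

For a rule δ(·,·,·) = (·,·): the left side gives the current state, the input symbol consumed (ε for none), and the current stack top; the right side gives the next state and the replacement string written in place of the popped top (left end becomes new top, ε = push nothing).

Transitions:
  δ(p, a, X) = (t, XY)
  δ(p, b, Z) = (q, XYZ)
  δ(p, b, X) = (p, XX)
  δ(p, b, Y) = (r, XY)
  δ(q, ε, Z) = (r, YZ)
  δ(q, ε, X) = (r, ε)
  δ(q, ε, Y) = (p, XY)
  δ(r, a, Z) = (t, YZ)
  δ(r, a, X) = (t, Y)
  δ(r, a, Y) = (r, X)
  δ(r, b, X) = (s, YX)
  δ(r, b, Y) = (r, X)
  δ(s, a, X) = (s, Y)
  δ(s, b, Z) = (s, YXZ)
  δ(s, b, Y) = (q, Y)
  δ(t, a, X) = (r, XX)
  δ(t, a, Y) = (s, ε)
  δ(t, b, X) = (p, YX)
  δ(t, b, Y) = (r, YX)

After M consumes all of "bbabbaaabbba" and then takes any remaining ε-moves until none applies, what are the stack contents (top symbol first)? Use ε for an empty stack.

(p, bbabbaaabbba, Z)
  read b, top Z: go to q, push XYZ → (q, babbaaabbba, XYZ)
  ε-move, top X: go to r, push ε → (r, babbaaabbba, YZ)
  read b, top Y: go to r, push X → (r, abbaaabbba, XZ)
  read a, top X: go to t, push Y → (t, bbaaabbba, YZ)
  read b, top Y: go to r, push YX → (r, baaabbba, YXZ)
  read b, top Y: go to r, push X → (r, aaabbba, XXZ)
  read a, top X: go to t, push Y → (t, aabbba, YXZ)
  read a, top Y: go to s, push ε → (s, abbba, XZ)
  read a, top X: go to s, push Y → (s, bbba, YZ)
  read b, top Y: go to q, push Y → (q, bba, YZ)
  ε-move, top Y: go to p, push XY → (p, bba, XYZ)
  read b, top X: go to p, push XX → (p, ba, XXYZ)
  read b, top X: go to p, push XX → (p, a, XXXYZ)
  read a, top X: go to t, push XY → (t, ε, XYXXYZ)
All input consumed in state t with stack XYXXYZ.

XYXXYZ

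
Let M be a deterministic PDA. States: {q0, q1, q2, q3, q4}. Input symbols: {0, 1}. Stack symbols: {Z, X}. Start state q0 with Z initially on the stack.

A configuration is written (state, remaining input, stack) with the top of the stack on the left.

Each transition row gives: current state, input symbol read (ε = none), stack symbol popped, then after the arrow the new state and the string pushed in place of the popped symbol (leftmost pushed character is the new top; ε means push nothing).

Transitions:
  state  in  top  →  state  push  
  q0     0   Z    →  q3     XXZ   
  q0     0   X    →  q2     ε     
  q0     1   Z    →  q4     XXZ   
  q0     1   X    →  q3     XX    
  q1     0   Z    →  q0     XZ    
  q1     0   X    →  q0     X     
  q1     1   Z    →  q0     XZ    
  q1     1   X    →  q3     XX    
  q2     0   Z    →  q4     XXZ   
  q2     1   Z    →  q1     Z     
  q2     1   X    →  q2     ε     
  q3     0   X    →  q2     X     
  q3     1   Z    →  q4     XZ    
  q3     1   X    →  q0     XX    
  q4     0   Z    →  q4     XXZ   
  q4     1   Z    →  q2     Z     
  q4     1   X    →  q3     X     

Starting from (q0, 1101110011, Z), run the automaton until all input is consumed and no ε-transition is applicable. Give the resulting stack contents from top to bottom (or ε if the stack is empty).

(q0, 1101110011, Z)
  read 1, top Z: go to q4, push XXZ → (q4, 101110011, XXZ)
  read 1, top X: go to q3, push X → (q3, 01110011, XXZ)
  read 0, top X: go to q2, push X → (q2, 1110011, XXZ)
  read 1, top X: go to q2, push ε → (q2, 110011, XZ)
  read 1, top X: go to q2, push ε → (q2, 10011, Z)
  read 1, top Z: go to q1, push Z → (q1, 0011, Z)
  read 0, top Z: go to q0, push XZ → (q0, 011, XZ)
  read 0, top X: go to q2, push ε → (q2, 11, Z)
  read 1, top Z: go to q1, push Z → (q1, 1, Z)
  read 1, top Z: go to q0, push XZ → (q0, ε, XZ)
All input consumed in state q0 with stack XZ.

XZ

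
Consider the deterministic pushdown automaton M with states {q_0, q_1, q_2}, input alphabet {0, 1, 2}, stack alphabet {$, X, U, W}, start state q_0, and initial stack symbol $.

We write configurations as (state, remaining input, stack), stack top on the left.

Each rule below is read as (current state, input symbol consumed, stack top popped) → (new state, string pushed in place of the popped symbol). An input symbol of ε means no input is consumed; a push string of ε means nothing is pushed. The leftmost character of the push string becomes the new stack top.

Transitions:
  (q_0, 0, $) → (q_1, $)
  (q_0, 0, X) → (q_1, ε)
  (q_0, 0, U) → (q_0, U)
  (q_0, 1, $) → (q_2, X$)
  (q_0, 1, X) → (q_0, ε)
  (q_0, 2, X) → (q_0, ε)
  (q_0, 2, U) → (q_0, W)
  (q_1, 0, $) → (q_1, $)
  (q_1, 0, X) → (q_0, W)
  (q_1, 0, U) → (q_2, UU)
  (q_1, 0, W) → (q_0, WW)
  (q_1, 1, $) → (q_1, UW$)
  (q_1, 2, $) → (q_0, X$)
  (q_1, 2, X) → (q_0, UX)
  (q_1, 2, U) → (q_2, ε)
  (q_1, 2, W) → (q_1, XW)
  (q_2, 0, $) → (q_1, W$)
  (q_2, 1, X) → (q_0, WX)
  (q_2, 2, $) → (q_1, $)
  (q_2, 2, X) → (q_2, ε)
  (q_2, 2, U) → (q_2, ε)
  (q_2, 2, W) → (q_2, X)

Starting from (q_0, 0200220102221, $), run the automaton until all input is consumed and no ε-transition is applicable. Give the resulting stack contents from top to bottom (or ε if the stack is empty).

WX$

(q_0, 0200220102221, $)
  read 0, top $: go to q_1, push $ → (q_1, 200220102221, $)
  read 2, top $: go to q_0, push X$ → (q_0, 00220102221, X$)
  read 0, top X: go to q_1, push ε → (q_1, 0220102221, $)
  read 0, top $: go to q_1, push $ → (q_1, 220102221, $)
  read 2, top $: go to q_0, push X$ → (q_0, 20102221, X$)
  read 2, top X: go to q_0, push ε → (q_0, 0102221, $)
  read 0, top $: go to q_1, push $ → (q_1, 102221, $)
  read 1, top $: go to q_1, push UW$ → (q_1, 02221, UW$)
  read 0, top U: go to q_2, push UU → (q_2, 2221, UUW$)
  read 2, top U: go to q_2, push ε → (q_2, 221, UW$)
  read 2, top U: go to q_2, push ε → (q_2, 21, W$)
  read 2, top W: go to q_2, push X → (q_2, 1, X$)
  read 1, top X: go to q_0, push WX → (q_0, ε, WX$)
All input consumed in state q_0 with stack WX$.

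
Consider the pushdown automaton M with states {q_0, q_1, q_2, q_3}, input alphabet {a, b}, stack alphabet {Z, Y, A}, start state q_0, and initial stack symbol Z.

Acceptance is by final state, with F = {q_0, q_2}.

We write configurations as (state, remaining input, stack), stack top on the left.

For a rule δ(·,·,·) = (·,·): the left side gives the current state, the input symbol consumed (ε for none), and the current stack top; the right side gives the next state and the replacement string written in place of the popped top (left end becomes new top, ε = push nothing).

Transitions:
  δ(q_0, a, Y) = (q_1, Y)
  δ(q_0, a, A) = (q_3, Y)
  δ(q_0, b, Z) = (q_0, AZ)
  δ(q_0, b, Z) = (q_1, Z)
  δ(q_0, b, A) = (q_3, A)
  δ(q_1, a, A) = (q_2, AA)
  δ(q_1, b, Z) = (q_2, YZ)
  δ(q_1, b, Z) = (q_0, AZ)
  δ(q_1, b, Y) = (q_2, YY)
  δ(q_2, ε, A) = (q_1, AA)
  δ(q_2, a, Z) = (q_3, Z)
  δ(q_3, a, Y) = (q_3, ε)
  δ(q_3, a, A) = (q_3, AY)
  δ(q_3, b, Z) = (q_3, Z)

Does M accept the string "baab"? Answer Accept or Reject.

No computation consumes all input and reaches a final state.

Reject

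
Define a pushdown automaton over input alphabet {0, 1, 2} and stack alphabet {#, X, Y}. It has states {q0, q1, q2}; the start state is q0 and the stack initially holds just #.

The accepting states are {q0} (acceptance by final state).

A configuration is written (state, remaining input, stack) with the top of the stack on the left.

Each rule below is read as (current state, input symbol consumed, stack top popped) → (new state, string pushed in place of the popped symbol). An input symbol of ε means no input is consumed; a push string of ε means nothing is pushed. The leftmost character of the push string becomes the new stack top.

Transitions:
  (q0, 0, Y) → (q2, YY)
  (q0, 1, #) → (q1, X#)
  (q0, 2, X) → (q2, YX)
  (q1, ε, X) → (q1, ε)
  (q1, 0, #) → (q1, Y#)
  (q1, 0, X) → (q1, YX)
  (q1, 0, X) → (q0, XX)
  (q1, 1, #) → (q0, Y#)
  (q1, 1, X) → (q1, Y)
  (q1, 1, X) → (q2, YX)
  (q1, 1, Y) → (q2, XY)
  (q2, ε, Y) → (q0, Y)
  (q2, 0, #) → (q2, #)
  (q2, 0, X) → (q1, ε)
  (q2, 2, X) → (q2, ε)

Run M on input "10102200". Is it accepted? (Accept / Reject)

No computation consumes all input and reaches a final state.

Reject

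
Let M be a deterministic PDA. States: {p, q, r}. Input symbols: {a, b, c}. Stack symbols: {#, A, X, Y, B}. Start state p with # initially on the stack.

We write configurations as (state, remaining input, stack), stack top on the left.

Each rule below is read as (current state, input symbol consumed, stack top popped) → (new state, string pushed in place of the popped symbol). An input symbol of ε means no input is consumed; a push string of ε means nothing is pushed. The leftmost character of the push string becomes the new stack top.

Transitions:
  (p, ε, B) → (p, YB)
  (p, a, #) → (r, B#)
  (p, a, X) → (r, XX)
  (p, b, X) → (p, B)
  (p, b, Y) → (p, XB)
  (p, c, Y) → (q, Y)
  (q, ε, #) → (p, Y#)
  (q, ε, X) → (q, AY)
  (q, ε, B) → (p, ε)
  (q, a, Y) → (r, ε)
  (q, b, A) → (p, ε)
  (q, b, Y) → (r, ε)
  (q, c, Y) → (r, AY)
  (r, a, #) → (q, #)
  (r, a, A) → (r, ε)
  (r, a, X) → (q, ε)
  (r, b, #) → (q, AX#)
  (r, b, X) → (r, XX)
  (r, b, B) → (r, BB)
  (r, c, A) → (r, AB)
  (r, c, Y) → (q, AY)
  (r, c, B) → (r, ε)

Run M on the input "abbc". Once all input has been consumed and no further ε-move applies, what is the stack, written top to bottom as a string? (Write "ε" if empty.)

(p, abbc, #)
  read a, top #: go to r, push B# → (r, bbc, B#)
  read b, top B: go to r, push BB → (r, bc, BB#)
  read b, top B: go to r, push BB → (r, c, BBB#)
  read c, top B: go to r, push ε → (r, ε, BB#)
All input consumed in state r with stack BB#.

BB#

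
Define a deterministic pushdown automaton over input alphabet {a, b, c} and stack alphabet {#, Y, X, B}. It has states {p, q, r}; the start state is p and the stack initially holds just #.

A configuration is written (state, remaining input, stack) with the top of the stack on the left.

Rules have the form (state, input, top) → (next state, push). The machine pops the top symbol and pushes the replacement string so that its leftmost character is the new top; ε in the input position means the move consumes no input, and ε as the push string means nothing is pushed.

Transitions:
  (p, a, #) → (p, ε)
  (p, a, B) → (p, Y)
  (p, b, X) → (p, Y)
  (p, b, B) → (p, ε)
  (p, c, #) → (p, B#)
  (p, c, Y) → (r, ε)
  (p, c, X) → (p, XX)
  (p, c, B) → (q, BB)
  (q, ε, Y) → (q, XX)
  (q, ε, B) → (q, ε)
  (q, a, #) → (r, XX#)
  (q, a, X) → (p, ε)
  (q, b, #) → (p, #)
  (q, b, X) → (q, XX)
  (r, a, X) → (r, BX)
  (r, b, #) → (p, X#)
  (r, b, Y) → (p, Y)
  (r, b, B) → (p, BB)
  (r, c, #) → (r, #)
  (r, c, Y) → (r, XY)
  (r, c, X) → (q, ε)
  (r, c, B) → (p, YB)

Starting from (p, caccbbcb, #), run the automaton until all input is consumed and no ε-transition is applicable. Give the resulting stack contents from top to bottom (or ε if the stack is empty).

(p, caccbbcb, #)
  read c, top #: go to p, push B# → (p, accbbcb, B#)
  read a, top B: go to p, push Y → (p, ccbbcb, Y#)
  read c, top Y: go to r, push ε → (r, cbbcb, #)
  read c, top #: go to r, push # → (r, bbcb, #)
  read b, top #: go to p, push X# → (p, bcb, X#)
  read b, top X: go to p, push Y → (p, cb, Y#)
  read c, top Y: go to r, push ε → (r, b, #)
  read b, top #: go to p, push X# → (p, ε, X#)
All input consumed in state p with stack X#.

X#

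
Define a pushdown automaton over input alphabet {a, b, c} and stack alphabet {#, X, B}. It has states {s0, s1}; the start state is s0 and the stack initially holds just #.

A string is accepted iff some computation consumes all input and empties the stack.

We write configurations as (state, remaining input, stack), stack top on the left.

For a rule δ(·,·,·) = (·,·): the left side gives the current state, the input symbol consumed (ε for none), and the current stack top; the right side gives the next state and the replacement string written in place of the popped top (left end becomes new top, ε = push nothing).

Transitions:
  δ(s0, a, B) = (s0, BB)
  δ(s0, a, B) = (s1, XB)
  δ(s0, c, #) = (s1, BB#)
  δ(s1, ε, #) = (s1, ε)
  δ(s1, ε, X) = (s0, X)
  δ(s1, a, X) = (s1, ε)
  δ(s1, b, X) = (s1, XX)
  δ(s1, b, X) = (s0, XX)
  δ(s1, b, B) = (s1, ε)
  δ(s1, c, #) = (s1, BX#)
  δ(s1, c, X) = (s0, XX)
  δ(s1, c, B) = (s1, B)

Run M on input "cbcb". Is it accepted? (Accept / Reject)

One accepting computation: (s0, cbcb, #) ⊢ (s1, bcb, BB#) ⊢ (s1, cb, B#) ⊢ (s1, b, B#) ⊢ (s1, ε, #) ⊢ (s1, ε, ε)
All input consumed and the stack is empty.

Accept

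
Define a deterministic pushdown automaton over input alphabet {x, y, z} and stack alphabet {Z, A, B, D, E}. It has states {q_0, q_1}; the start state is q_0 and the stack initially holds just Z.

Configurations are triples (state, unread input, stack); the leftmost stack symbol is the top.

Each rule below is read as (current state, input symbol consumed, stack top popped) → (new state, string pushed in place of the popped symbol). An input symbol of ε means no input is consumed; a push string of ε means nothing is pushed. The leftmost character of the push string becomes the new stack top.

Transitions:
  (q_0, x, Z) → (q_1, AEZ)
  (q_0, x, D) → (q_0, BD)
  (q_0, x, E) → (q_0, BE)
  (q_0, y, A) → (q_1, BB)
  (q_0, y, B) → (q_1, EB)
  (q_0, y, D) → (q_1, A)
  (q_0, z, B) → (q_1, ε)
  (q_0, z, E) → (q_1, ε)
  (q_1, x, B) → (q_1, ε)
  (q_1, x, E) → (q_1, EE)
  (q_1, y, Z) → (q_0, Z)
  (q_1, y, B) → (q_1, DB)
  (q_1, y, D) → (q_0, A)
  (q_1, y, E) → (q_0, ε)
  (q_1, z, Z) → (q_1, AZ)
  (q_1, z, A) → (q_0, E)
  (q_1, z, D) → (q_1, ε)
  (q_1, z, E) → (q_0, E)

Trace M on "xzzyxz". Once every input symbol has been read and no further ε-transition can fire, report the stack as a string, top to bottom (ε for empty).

EEZ

(q_0, xzzyxz, Z)
  read x, top Z: go to q_1, push AEZ → (q_1, zzyxz, AEZ)
  read z, top A: go to q_0, push E → (q_0, zyxz, EEZ)
  read z, top E: go to q_1, push ε → (q_1, yxz, EZ)
  read y, top E: go to q_0, push ε → (q_0, xz, Z)
  read x, top Z: go to q_1, push AEZ → (q_1, z, AEZ)
  read z, top A: go to q_0, push E → (q_0, ε, EEZ)
All input consumed in state q_0 with stack EEZ.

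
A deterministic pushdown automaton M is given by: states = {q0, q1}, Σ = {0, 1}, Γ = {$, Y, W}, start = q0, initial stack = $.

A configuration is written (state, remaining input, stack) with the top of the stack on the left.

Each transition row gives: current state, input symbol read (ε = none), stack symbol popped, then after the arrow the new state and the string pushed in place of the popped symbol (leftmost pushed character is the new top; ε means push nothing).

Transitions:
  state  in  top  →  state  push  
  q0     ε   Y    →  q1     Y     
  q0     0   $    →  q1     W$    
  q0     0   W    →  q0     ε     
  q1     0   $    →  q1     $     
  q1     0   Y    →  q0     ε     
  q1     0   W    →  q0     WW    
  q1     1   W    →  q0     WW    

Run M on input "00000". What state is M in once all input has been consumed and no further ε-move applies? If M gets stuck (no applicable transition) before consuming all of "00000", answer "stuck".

(q0, 00000, $)
  read 0, top $: go to q1, push W$ → (q1, 0000, W$)
  read 0, top W: go to q0, push WW → (q0, 000, WW$)
  read 0, top W: go to q0, push ε → (q0, 00, W$)
  read 0, top W: go to q0, push ε → (q0, 0, $)
  read 0, top $: go to q1, push W$ → (q1, ε, W$)
All input consumed; M is in state q1.

q1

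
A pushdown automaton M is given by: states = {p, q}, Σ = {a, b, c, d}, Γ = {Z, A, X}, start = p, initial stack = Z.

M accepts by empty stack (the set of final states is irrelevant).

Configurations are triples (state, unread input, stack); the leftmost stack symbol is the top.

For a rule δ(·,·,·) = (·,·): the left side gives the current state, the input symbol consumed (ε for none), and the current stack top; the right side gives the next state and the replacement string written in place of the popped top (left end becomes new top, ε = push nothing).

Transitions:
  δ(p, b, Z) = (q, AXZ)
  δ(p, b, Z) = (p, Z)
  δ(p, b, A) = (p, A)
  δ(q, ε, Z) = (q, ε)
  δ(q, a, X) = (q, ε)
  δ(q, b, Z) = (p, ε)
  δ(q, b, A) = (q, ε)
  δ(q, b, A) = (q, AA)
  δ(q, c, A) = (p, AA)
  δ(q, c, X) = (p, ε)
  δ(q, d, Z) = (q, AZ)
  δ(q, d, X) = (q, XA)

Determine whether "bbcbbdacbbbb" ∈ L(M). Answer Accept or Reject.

No computation consumes all input and empties the stack.

Reject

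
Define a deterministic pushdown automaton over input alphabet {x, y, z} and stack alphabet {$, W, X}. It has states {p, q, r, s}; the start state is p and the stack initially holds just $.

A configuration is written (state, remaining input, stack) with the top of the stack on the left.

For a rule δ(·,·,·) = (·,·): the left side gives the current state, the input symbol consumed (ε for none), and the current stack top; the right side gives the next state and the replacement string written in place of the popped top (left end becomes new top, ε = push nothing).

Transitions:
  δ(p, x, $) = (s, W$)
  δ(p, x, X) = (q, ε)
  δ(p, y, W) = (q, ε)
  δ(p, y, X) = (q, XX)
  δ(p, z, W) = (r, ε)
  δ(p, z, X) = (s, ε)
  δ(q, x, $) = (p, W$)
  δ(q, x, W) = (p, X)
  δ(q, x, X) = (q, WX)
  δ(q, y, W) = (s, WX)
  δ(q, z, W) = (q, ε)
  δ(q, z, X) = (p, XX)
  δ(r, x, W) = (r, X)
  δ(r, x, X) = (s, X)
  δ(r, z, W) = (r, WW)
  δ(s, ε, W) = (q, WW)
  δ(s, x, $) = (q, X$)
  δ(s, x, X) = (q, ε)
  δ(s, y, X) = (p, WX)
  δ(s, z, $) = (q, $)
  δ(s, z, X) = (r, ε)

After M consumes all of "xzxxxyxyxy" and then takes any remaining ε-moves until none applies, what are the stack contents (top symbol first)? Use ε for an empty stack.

$

(p, xzxxxyxyxy, $)
  read x, top $: go to s, push W$ → (s, zxxxyxyxy, W$)
  ε-move, top W: go to q, push WW → (q, zxxxyxyxy, WW$)
  read z, top W: go to q, push ε → (q, xxxyxyxy, W$)
  read x, top W: go to p, push X → (p, xxyxyxy, X$)
  read x, top X: go to q, push ε → (q, xyxyxy, $)
  read x, top $: go to p, push W$ → (p, yxyxy, W$)
  read y, top W: go to q, push ε → (q, xyxy, $)
  read x, top $: go to p, push W$ → (p, yxy, W$)
  read y, top W: go to q, push ε → (q, xy, $)
  read x, top $: go to p, push W$ → (p, y, W$)
  read y, top W: go to q, push ε → (q, ε, $)
All input consumed in state q with stack $.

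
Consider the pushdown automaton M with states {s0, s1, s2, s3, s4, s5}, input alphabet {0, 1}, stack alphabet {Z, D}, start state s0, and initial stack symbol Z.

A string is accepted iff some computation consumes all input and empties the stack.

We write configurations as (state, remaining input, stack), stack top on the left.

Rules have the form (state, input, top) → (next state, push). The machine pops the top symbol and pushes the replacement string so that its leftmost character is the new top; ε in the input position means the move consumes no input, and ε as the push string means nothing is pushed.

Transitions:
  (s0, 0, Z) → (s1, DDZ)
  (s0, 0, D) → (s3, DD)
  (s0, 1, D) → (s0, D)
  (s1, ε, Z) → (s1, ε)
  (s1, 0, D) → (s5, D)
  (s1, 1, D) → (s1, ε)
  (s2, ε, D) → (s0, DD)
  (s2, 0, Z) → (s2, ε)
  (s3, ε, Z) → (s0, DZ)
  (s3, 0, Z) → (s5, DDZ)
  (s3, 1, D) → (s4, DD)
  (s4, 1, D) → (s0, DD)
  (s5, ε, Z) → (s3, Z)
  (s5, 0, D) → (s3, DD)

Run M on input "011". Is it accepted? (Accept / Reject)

Accept

One accepting computation: (s0, 011, Z) ⊢ (s1, 11, DDZ) ⊢ (s1, 1, DZ) ⊢ (s1, ε, Z) ⊢ (s1, ε, ε)
All input consumed and the stack is empty.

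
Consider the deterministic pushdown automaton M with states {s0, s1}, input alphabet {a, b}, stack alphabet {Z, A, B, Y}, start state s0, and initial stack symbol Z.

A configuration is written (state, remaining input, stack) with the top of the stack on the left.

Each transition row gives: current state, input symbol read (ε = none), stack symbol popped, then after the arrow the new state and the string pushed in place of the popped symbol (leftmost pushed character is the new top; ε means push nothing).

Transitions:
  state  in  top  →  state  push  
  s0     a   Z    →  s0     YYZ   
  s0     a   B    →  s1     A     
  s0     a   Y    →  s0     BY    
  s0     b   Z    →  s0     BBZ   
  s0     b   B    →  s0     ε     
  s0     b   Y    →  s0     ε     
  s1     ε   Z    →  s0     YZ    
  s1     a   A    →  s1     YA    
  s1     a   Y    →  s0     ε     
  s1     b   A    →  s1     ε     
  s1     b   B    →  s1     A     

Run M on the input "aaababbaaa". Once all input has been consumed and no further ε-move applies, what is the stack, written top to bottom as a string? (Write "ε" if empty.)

ABZ

(s0, aaababbaaa, Z)
  read a, top Z: go to s0, push YYZ → (s0, aababbaaa, YYZ)
  read a, top Y: go to s0, push BY → (s0, ababbaaa, BYYZ)
  read a, top B: go to s1, push A → (s1, babbaaa, AYYZ)
  read b, top A: go to s1, push ε → (s1, abbaaa, YYZ)
  read a, top Y: go to s0, push ε → (s0, bbaaa, YZ)
  read b, top Y: go to s0, push ε → (s0, baaa, Z)
  read b, top Z: go to s0, push BBZ → (s0, aaa, BBZ)
  read a, top B: go to s1, push A → (s1, aa, ABZ)
  read a, top A: go to s1, push YA → (s1, a, YABZ)
  read a, top Y: go to s0, push ε → (s0, ε, ABZ)
All input consumed in state s0 with stack ABZ.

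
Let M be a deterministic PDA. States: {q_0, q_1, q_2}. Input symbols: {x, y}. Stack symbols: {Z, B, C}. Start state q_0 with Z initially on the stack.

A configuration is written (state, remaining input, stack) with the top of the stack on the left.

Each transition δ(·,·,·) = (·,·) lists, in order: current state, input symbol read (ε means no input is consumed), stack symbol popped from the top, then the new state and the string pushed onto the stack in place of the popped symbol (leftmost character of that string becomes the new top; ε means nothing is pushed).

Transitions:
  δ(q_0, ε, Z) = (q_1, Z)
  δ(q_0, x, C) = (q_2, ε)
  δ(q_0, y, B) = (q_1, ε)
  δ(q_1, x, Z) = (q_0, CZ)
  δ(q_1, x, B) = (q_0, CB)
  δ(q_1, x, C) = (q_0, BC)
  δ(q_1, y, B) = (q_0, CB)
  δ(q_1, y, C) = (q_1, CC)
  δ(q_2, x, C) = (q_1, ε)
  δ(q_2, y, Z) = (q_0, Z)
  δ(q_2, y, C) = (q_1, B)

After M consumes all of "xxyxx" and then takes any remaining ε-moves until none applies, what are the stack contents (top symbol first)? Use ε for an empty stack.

(q_0, xxyxx, Z)
  ε-move, top Z: go to q_1, push Z → (q_1, xxyxx, Z)
  read x, top Z: go to q_0, push CZ → (q_0, xyxx, CZ)
  read x, top C: go to q_2, push ε → (q_2, yxx, Z)
  read y, top Z: go to q_0, push Z → (q_0, xx, Z)
  ε-move, top Z: go to q_1, push Z → (q_1, xx, Z)
  read x, top Z: go to q_0, push CZ → (q_0, x, CZ)
  read x, top C: go to q_2, push ε → (q_2, ε, Z)
All input consumed in state q_2 with stack Z.

Z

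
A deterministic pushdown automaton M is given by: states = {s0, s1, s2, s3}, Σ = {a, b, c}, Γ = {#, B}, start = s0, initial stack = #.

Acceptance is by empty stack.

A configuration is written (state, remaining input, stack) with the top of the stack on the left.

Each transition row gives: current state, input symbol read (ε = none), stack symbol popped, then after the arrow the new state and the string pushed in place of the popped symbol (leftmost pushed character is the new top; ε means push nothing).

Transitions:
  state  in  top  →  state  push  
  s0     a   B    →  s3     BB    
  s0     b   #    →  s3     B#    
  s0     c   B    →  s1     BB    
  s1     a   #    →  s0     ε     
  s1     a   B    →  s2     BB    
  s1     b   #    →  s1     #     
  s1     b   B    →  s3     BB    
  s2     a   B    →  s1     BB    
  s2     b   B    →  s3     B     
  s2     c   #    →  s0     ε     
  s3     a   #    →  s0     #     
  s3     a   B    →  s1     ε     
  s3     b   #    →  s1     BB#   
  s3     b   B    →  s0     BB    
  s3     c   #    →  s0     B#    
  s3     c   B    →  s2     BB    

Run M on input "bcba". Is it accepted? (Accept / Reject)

(s0, bcba, #) ⊢ (s3, cba, B#) ⊢ (s2, ba, BB#) ⊢ (s3, a, BB#) ⊢ (s1, ε, B#)
All input consumed; stack is B#, not empty, and no further ε-move applies.

Reject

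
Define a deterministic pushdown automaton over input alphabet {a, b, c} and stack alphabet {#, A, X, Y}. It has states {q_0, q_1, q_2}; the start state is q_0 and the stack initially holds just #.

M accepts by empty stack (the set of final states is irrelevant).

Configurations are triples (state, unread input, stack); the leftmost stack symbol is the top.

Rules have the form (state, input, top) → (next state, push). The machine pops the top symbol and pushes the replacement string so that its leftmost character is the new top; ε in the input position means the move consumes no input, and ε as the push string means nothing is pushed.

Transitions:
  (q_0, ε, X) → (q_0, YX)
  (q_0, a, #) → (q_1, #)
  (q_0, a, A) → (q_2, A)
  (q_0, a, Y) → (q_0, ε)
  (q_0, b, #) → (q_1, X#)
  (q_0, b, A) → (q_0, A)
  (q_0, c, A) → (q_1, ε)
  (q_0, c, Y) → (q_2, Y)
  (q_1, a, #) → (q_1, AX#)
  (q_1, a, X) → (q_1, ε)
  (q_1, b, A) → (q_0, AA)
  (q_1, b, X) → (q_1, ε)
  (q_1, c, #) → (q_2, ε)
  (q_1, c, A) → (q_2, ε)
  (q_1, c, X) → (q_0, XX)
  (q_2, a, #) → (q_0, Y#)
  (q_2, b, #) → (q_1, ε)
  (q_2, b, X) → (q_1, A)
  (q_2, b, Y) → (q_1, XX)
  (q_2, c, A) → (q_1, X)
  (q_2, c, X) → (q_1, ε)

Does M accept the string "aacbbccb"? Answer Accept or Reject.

(q_0, aacbbccb, #)
  read a, top #: go to q_1, push # → (q_1, acbbccb, #)
  read a, top #: go to q_1, push AX# → (q_1, cbbccb, AX#)
  read c, top A: go to q_2, push ε → (q_2, bbccb, X#)
  read b, top X: go to q_1, push A → (q_1, bccb, A#)
  read b, top A: go to q_0, push AA → (q_0, ccb, AA#)
  read c, top A: go to q_1, push ε → (q_1, cb, A#)
  read c, top A: go to q_2, push ε → (q_2, b, #)
  read b, top #: go to q_1, push ε → (q_1, ε, ε)
All input consumed and the stack is empty.

Accept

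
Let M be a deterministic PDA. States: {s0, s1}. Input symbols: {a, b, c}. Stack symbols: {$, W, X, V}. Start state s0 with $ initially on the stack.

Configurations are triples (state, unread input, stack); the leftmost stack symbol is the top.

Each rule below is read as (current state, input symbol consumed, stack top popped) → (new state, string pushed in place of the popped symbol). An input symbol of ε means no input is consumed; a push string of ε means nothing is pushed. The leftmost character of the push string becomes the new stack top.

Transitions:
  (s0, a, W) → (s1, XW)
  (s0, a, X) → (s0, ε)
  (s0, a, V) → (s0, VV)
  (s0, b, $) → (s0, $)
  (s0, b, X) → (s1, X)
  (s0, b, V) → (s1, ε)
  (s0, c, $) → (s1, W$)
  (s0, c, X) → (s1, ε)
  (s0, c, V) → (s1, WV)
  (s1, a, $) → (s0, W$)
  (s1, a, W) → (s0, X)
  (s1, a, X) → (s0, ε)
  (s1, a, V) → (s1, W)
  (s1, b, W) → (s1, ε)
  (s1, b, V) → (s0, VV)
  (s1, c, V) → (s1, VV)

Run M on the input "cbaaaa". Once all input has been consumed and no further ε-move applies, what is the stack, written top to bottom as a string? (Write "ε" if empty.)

XW$

(s0, cbaaaa, $) ⊢ (s1, baaaa, W$) ⊢ (s1, aaaa, $) ⊢ (s0, aaa, W$) ⊢ (s1, aa, XW$) ⊢ (s0, a, W$) ⊢ (s1, ε, XW$)
All input consumed in state s1 with stack XW$.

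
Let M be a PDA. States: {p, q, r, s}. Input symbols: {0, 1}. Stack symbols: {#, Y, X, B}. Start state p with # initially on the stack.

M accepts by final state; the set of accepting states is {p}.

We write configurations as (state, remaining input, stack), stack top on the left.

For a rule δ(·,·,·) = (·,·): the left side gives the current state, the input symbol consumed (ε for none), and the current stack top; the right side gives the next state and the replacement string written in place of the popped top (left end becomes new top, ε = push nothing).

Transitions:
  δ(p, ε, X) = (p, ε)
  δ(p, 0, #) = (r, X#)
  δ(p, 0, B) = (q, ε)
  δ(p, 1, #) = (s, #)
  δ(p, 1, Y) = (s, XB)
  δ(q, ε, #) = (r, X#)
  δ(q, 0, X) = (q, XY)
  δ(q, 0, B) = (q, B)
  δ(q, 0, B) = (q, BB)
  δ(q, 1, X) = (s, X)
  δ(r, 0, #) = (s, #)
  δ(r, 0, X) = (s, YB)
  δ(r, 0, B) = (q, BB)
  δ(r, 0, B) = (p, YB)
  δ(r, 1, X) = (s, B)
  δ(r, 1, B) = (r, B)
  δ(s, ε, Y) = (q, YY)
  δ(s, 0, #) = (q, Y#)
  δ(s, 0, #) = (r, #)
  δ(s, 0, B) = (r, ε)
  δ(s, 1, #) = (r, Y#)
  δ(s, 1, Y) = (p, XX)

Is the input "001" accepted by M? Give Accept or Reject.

One accepting computation: (p, 001, #) ⊢ (r, 01, X#) ⊢ (s, 1, YB#) ⊢ (p, ε, XXB#)
All input consumed and state p ∈ F.

Accept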